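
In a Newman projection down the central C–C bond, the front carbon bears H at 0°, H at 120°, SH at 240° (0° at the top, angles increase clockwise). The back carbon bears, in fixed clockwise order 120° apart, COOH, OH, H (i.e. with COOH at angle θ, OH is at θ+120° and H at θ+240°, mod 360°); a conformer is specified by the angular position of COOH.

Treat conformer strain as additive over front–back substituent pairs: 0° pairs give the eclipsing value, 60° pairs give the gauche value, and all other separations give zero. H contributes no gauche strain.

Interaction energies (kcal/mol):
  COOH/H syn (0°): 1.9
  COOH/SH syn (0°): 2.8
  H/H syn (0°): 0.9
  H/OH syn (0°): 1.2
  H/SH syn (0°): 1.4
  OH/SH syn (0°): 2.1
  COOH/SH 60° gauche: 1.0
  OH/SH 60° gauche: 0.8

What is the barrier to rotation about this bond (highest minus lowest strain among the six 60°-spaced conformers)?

COOH at 0° (eclipsed): H–COOH eclipsed, H–OH eclipsed, SH–H eclipsed; 1.9 + 1.2 + 1.4 = 4.5 kcal/mol.
COOH at 60° (staggered): SH–OH gauche; 0.8 = 0.8 kcal/mol.
COOH at 120° (eclipsed): H–H eclipsed, H–COOH eclipsed, SH–OH eclipsed; 0.9 + 1.9 + 2.1 = 4.9 kcal/mol.
COOH at 180° (staggered): SH–COOH gauche, SH–OH gauche; 1.0 + 0.8 = 1.8 kcal/mol.
COOH at 240° (eclipsed): H–OH eclipsed, H–H eclipsed, SH–COOH eclipsed; 1.2 + 0.9 + 2.8 = 4.9 kcal/mol.
COOH at 300° (staggered): SH–COOH gauche; 1.0 = 1.0 kcal/mol.
Max at 120° (4.9 kcal/mol), min at 60° (0.8 kcal/mol); barrier = 4.1 kcal/mol.

4.1 kcal/mol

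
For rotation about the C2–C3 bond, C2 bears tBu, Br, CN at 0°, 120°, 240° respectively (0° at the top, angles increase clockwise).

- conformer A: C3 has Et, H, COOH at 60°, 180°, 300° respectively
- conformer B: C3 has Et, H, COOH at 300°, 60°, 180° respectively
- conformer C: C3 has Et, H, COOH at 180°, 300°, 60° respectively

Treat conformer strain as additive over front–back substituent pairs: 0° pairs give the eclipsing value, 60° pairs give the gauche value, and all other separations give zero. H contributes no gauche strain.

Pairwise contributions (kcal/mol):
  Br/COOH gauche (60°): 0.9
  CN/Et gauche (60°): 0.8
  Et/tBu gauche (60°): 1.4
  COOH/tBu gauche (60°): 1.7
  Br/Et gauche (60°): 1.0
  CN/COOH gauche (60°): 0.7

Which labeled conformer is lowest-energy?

A (staggered): tBu–Et gauche, tBu–COOH gauche, Br–Et gauche, CN–COOH gauche; 1.4 + 1.7 + 1.0 + 0.7 = 4.8 kcal/mol.
B (staggered): tBu–Et gauche, Br–COOH gauche, CN–Et gauche, CN–COOH gauche; 1.4 + 0.9 + 0.8 + 0.7 = 3.8 kcal/mol.
C (staggered): tBu–COOH gauche, Br–Et gauche, Br–COOH gauche, CN–Et gauche; 1.7 + 1.0 + 0.9 + 0.8 = 4.4 kcal/mol.
B has the lowest total (3.8 kcal/mol).

B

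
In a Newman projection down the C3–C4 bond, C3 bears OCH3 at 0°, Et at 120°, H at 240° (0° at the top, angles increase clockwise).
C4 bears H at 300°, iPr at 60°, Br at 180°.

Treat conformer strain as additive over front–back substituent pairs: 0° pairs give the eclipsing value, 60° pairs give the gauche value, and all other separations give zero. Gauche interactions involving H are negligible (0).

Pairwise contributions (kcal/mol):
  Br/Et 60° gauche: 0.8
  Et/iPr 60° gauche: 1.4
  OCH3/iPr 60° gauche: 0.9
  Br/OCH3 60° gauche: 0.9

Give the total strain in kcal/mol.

3.1 kcal/mol

This conformer (staggered): OCH3–iPr gauche, Et–iPr gauche, Et–Br gauche; 0.9 + 1.4 + 0.8 = 3.1 kcal/mol.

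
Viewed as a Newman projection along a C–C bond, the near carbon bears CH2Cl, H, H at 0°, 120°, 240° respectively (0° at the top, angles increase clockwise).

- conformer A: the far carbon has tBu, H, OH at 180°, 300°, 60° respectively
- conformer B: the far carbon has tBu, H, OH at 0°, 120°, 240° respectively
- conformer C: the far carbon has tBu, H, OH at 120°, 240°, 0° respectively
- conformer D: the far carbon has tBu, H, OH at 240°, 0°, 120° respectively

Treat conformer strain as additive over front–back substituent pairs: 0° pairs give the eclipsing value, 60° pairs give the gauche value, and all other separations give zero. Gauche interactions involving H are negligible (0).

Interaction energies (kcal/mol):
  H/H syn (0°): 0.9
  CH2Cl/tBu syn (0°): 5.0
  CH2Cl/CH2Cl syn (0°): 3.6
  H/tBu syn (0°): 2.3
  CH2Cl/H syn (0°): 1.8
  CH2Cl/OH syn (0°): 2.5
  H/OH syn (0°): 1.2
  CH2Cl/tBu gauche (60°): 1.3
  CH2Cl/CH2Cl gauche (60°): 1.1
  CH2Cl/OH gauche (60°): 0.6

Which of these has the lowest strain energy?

A (staggered): CH2Cl(0°)/OH(60°) gauche 0.6 → 0.6 kcal/mol.
B (eclipsed): CH2Cl(0°)/tBu(0°) eclipsed 5.0; H(120°)/H(120°) eclipsed 0.9; H(240°)/OH(240°) eclipsed 1.2 → 7.1 kcal/mol.
C (eclipsed): CH2Cl(0°)/OH(0°) eclipsed 2.5; H(120°)/tBu(120°) eclipsed 2.3; H(240°)/H(240°) eclipsed 0.9 → 5.7 kcal/mol.
D (eclipsed): CH2Cl(0°)/H(0°) eclipsed 1.8; H(120°)/OH(120°) eclipsed 1.2; H(240°)/tBu(240°) eclipsed 2.3 → 5.3 kcal/mol.
A has the lowest total (0.6 kcal/mol).

A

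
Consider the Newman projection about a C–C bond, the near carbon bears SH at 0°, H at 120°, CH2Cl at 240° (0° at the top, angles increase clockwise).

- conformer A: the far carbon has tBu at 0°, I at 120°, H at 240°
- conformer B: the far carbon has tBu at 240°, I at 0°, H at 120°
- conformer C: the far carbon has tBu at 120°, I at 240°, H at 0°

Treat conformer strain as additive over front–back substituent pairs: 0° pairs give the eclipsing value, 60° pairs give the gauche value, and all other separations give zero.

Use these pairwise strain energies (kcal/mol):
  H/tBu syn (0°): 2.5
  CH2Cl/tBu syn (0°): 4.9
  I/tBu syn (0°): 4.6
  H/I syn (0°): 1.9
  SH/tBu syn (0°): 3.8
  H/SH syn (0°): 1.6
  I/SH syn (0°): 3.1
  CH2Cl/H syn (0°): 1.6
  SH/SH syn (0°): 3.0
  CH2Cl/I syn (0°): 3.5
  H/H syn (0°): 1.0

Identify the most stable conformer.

A is eclipsed. SH at 0° is eclipsed with tBu at 0° (3.8); H at 120° is eclipsed with I at 120° (1.9); CH2Cl at 240° is eclipsed with H at 240° (1.6). Total 7.3 kcal/mol.
B is eclipsed. SH at 0° is eclipsed with I at 0° (3.1); H at 120° is eclipsed with H at 120° (1.0); CH2Cl at 240° is eclipsed with tBu at 240° (4.9). Total 9.0 kcal/mol.
C is eclipsed. SH at 0° is eclipsed with H at 0° (1.6); H at 120° is eclipsed with tBu at 120° (2.5); CH2Cl at 240° is eclipsed with I at 240° (3.5). Total 7.6 kcal/mol.
A has the lowest total (7.3 kcal/mol).

A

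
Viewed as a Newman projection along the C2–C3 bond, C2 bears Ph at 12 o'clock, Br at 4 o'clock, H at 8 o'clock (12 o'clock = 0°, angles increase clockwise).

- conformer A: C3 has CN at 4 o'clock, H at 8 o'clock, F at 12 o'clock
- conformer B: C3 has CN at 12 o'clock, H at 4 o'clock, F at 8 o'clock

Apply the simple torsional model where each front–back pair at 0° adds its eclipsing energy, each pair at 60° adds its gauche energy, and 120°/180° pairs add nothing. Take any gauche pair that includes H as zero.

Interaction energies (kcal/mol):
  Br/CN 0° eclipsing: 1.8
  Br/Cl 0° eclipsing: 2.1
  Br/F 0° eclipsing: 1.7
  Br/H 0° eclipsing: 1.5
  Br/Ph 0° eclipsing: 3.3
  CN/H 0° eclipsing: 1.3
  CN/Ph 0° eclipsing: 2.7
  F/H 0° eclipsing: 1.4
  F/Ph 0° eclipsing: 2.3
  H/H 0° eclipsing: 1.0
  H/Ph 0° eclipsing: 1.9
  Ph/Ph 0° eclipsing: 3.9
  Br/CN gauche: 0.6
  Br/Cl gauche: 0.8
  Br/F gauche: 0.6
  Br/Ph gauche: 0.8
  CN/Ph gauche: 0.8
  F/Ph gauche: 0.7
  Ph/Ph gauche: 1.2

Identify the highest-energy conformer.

A (eclipsed): Ph(0°)/F(0°) eclipsed 2.3; Br(120°)/CN(120°) eclipsed 1.8; H(240°)/H(240°) eclipsed 1.0 → 5.1 kcal/mol.
B (eclipsed): Ph(0°)/CN(0°) eclipsed 2.7; Br(120°)/H(120°) eclipsed 1.5; H(240°)/F(240°) eclipsed 1.4 → 5.6 kcal/mol.
B has the highest total (5.6 kcal/mol).

B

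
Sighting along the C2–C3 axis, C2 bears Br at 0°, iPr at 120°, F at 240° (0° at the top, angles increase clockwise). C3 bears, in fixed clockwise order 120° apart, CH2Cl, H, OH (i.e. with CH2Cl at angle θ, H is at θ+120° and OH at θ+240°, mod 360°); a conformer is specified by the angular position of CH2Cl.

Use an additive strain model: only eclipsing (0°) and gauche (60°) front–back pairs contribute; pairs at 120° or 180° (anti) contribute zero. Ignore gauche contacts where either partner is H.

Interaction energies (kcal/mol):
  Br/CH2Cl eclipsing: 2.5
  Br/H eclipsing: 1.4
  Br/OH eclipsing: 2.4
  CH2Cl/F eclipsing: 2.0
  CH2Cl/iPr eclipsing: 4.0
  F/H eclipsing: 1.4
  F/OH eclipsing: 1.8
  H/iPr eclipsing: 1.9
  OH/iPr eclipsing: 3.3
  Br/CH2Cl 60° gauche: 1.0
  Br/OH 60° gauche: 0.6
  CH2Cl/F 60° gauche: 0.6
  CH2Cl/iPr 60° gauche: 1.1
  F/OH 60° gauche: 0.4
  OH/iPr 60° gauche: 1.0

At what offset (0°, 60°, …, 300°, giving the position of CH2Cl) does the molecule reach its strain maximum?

CH2Cl at 0° is eclipsed. Br at 0° is eclipsed with CH2Cl at 0° (2.5); iPr at 120° is eclipsed with H at 120° (1.9); F at 240° is eclipsed with OH at 240° (1.8). Total 6.2 kcal/mol.
CH2Cl at 60° is staggered. Br at 0° is gauche with CH2Cl at 60° (1.0); Br at 0° is gauche with OH at 300° (0.6); iPr at 120° is gauche with CH2Cl at 60° (1.1); F at 240° is gauche with OH at 300° (0.4). Total 3.1 kcal/mol.
CH2Cl at 120° is eclipsed. Br at 0° is eclipsed with OH at 0° (2.4); iPr at 120° is eclipsed with CH2Cl at 120° (4.0); F at 240° is eclipsed with H at 240° (1.4). Total 7.8 kcal/mol.
CH2Cl at 180° is staggered. Br at 0° is gauche with OH at 60° (0.6); iPr at 120° is gauche with CH2Cl at 180° (1.1); iPr at 120° is gauche with OH at 60° (1.0); F at 240° is gauche with CH2Cl at 180° (0.6). Total 3.3 kcal/mol.
CH2Cl at 240° is eclipsed. Br at 0° is eclipsed with H at 0° (1.4); iPr at 120° is eclipsed with OH at 120° (3.3); F at 240° is eclipsed with CH2Cl at 240° (2.0). Total 6.7 kcal/mol.
CH2Cl at 300° is staggered. Br at 0° is gauche with CH2Cl at 300° (1.0); iPr at 120° is gauche with OH at 180° (1.0); F at 240° is gauche with CH2Cl at 300° (0.6); F at 240° is gauche with OH at 180° (0.4). Total 3.0 kcal/mol.
The maximum (7.8 kcal/mol) occurs with CH2Cl at 120°.

120°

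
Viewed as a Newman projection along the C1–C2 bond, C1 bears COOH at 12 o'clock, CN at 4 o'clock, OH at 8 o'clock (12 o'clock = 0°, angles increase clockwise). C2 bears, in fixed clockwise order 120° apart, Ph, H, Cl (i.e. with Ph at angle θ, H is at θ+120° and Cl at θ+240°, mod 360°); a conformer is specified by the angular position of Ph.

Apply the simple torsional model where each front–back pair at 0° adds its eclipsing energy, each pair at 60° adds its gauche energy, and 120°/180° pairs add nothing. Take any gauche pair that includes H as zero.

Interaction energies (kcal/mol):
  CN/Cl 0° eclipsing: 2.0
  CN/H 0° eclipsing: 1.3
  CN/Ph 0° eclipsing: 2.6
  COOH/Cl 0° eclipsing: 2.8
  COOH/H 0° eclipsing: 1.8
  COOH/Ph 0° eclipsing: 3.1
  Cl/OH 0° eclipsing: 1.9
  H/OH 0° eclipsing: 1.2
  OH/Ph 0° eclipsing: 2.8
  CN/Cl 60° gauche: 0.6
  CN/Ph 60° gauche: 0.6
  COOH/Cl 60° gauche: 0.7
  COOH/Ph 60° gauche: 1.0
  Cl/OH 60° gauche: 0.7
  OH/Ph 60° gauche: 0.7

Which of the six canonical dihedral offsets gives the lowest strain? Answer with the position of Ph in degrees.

Ph at 0° (eclipsed): COOH–Ph eclipsed, CN–H eclipsed, OH–Cl eclipsed; 3.1 + 1.3 + 1.9 = 6.3 kcal/mol.
Ph at 60° (staggered): COOH–Ph gauche, COOH–Cl gauche, CN–Ph gauche, OH–Cl gauche; 1.0 + 0.7 + 0.6 + 0.7 = 3.0 kcal/mol.
Ph at 120° (eclipsed): COOH–Cl eclipsed, CN–Ph eclipsed, OH–H eclipsed; 2.8 + 2.6 + 1.2 = 6.6 kcal/mol.
Ph at 180° (staggered): COOH–Cl gauche, CN–Ph gauche, CN–Cl gauche, OH–Ph gauche; 0.7 + 0.6 + 0.6 + 0.7 = 2.6 kcal/mol.
Ph at 240° (eclipsed): COOH–H eclipsed, CN–Cl eclipsed, OH–Ph eclipsed; 1.8 + 2.0 + 2.8 = 6.6 kcal/mol.
Ph at 300° (staggered): COOH–Ph gauche, CN–Cl gauche, OH–Ph gauche, OH–Cl gauche; 1.0 + 0.6 + 0.7 + 0.7 = 3.0 kcal/mol.
The minimum (2.6 kcal/mol) occurs with Ph at 180°.

180°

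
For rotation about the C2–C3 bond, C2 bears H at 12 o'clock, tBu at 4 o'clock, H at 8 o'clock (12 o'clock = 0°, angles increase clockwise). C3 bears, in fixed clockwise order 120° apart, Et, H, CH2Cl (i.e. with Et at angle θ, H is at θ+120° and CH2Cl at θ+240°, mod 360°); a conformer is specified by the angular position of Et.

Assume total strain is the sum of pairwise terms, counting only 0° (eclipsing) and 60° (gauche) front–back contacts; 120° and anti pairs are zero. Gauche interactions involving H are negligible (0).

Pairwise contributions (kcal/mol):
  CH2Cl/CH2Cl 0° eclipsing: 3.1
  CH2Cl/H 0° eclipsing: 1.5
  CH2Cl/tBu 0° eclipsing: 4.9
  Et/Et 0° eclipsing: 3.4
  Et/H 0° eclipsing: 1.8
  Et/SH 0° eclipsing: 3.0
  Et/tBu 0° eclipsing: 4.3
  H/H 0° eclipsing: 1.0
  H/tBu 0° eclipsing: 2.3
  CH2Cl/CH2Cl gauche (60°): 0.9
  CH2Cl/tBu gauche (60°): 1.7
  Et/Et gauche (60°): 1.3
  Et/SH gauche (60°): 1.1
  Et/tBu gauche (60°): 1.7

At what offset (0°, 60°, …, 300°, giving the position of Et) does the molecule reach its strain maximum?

240°

Et at 0° (eclipsed): H–Et eclipsed, tBu–H eclipsed, H–CH2Cl eclipsed; 1.8 + 2.3 + 1.5 = 5.6 kcal/mol.
Et at 60° (staggered): tBu–Et gauche; 1.7 = 1.7 kcal/mol.
Et at 120° (eclipsed): H–CH2Cl eclipsed, tBu–Et eclipsed, H–H eclipsed; 1.5 + 4.3 + 1.0 = 6.8 kcal/mol.
Et at 180° (staggered): tBu–Et gauche, tBu–CH2Cl gauche; 1.7 + 1.7 = 3.4 kcal/mol.
Et at 240° (eclipsed): H–H eclipsed, tBu–CH2Cl eclipsed, H–Et eclipsed; 1.0 + 4.9 + 1.8 = 7.7 kcal/mol.
Et at 300° (staggered): tBu–CH2Cl gauche; 1.7 = 1.7 kcal/mol.
The maximum (7.7 kcal/mol) occurs with Et at 240°.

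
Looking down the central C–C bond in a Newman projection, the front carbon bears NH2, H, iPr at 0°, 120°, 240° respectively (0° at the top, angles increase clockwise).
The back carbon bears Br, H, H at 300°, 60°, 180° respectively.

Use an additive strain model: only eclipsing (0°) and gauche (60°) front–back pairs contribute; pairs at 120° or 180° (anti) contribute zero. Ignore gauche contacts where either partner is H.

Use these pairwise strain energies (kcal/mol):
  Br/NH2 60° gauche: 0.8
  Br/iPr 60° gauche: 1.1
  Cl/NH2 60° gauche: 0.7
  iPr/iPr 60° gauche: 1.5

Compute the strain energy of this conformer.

1.9 kcal/mol

This conformer (staggered): NH2–Br gauche, iPr–Br gauche; 0.8 + 1.1 = 1.9 kcal/mol.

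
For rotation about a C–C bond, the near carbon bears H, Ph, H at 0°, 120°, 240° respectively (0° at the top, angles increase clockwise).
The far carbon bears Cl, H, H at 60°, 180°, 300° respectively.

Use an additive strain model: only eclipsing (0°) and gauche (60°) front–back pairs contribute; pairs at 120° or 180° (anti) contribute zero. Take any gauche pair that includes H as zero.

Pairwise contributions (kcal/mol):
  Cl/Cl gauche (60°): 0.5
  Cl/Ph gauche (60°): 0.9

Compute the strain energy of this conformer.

This conformer (staggered): Ph(120°)/Cl(60°) gauche 0.9 → 0.9 kcal/mol.

0.9 kcal/mol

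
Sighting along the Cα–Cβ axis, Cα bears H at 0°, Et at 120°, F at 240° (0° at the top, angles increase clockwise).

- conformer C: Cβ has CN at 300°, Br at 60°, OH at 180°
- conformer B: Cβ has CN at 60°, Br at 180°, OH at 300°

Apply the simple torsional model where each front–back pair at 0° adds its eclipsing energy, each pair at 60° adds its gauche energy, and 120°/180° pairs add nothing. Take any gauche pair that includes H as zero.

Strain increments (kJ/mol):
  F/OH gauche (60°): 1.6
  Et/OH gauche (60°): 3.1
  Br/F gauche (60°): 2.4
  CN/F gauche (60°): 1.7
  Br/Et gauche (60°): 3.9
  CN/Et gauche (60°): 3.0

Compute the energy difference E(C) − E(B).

-0.6 kJ/mol

C (staggered): Et–Br gauche, Et–OH gauche, F–CN gauche, F–OH gauche; 3.9 + 3.1 + 1.7 + 1.6 = 10.3 kJ/mol.
B (staggered): Et–CN gauche, Et–Br gauche, F–Br gauche, F–OH gauche; 3.0 + 3.9 + 2.4 + 1.6 = 10.9 kJ/mol.
E(C) − E(B) = 10.3 − 10.9 = -0.6 kJ/mol.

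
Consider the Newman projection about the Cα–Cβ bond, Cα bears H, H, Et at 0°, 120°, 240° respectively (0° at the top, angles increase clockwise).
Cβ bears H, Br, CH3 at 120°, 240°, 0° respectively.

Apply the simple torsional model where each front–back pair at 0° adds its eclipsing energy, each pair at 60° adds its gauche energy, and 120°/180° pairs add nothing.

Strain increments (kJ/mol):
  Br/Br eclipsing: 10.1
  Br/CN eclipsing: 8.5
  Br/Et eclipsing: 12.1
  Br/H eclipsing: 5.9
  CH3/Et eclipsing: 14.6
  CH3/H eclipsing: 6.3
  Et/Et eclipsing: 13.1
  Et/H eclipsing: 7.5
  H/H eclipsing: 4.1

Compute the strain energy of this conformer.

This conformer (eclipsed): H(0°)/CH3(0°) eclipsed 6.3; H(120°)/H(120°) eclipsed 4.1; Et(240°)/Br(240°) eclipsed 12.1 → 22.5 kJ/mol.

22.5 kJ/mol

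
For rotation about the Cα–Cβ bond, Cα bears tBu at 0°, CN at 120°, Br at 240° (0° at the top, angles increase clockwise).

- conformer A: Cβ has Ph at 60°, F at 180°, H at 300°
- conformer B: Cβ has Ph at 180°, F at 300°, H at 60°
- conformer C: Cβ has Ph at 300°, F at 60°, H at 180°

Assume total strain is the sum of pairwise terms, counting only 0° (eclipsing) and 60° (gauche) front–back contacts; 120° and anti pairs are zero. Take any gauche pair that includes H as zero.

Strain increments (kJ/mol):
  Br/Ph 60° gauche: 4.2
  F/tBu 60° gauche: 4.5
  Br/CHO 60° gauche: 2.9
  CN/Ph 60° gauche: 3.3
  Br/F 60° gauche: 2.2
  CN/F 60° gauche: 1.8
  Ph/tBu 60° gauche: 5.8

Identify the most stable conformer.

A is staggered. tBu at 0° is gauche with Ph at 60° (5.8); CN at 120° is gauche with Ph at 60° (3.3); CN at 120° is gauche with F at 180° (1.8); Br at 240° is gauche with F at 180° (2.2). Total 13.1 kJ/mol.
B is staggered. tBu at 0° is gauche with F at 300° (4.5); CN at 120° is gauche with Ph at 180° (3.3); Br at 240° is gauche with Ph at 180° (4.2); Br at 240° is gauche with F at 300° (2.2). Total 14.2 kJ/mol.
C is staggered. tBu at 0° is gauche with Ph at 300° (5.8); tBu at 0° is gauche with F at 60° (4.5); CN at 120° is gauche with F at 60° (1.8); Br at 240° is gauche with Ph at 300° (4.2). Total 16.3 kJ/mol.
A has the lowest total (13.1 kJ/mol).

A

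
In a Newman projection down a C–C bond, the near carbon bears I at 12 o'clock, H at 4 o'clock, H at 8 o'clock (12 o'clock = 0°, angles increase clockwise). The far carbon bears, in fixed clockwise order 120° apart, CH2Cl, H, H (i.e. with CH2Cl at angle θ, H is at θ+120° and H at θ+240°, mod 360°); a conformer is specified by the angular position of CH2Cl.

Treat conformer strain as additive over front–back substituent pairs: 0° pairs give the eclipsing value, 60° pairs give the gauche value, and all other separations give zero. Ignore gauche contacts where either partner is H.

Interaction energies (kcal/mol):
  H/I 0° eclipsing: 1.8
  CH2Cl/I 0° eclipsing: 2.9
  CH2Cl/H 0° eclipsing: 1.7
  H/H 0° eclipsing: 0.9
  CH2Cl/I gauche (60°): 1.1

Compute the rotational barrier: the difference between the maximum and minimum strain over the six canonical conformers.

4.7 kcal/mol

CH2Cl at 0° (eclipsed): I(0°)/CH2Cl(0°) eclipsed 2.9; H(120°)/H(120°) eclipsed 0.9; H(240°)/H(240°) eclipsed 0.9 → 4.7 kcal/mol.
CH2Cl at 60° (staggered): I(0°)/CH2Cl(60°) gauche 1.1 → 1.1 kcal/mol.
CH2Cl at 120° (eclipsed): I(0°)/H(0°) eclipsed 1.8; H(120°)/CH2Cl(120°) eclipsed 1.7; H(240°)/H(240°) eclipsed 0.9 → 4.4 kcal/mol.
CH2Cl at 180° (staggered): no non-H gauche contacts → 0.0 kcal/mol.
CH2Cl at 240° (eclipsed): I(0°)/H(0°) eclipsed 1.8; H(120°)/H(120°) eclipsed 0.9; H(240°)/CH2Cl(240°) eclipsed 1.7 → 4.4 kcal/mol.
CH2Cl at 300° (staggered): I(0°)/CH2Cl(300°) gauche 1.1 → 1.1 kcal/mol.
Max at 0° (4.7 kcal/mol), min at 180° (0.0 kcal/mol); barrier = 4.7 kcal/mol.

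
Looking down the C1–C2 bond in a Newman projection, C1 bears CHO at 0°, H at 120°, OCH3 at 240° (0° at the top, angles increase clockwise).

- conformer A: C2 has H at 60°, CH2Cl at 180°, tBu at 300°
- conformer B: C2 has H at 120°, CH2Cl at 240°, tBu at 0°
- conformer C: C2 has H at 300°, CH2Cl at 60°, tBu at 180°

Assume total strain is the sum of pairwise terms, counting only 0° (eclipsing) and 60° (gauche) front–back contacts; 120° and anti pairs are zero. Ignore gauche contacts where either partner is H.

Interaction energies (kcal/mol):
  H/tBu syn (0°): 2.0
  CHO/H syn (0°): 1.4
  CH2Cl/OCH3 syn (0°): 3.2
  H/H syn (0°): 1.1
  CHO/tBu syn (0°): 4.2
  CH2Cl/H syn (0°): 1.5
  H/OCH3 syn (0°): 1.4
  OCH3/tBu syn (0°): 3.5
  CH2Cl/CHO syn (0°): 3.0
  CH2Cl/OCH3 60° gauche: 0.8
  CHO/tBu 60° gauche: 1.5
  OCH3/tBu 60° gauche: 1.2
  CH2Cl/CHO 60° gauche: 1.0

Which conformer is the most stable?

C

A (staggered): CHO–tBu gauche, OCH3–CH2Cl gauche, OCH3–tBu gauche; 1.5 + 0.8 + 1.2 = 3.5 kcal/mol.
B (eclipsed): CHO–tBu eclipsed, H–H eclipsed, OCH3–CH2Cl eclipsed; 4.2 + 1.1 + 3.2 = 8.5 kcal/mol.
C (staggered): CHO–CH2Cl gauche, OCH3–tBu gauche; 1.0 + 1.2 = 2.2 kcal/mol.
C has the lowest total (2.2 kcal/mol).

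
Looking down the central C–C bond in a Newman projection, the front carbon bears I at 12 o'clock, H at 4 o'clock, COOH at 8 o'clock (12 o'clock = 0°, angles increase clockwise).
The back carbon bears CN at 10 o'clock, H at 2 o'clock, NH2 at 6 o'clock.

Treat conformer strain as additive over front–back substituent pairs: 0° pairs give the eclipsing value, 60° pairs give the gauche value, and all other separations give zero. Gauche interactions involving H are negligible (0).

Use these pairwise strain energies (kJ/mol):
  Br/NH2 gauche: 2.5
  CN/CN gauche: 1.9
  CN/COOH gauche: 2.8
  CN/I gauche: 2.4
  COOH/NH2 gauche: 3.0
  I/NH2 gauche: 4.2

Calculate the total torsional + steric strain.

8.2 kJ/mol

This conformer (staggered): I–CN gauche, COOH–CN gauche, COOH–NH2 gauche; 2.4 + 2.8 + 3.0 = 8.2 kJ/mol.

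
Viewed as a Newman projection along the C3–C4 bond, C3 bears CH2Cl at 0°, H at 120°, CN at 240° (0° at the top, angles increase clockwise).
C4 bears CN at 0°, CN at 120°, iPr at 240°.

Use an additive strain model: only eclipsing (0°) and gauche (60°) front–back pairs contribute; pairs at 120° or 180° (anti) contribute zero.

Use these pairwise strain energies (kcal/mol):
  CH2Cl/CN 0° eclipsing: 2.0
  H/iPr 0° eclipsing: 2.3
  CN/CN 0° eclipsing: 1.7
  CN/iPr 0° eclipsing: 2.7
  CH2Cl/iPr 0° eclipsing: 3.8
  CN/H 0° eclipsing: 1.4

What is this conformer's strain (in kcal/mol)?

This conformer (eclipsed): CH2Cl–CN eclipsed, H–CN eclipsed, CN–iPr eclipsed; 2.0 + 1.4 + 2.7 = 6.1 kcal/mol.

6.1 kcal/mol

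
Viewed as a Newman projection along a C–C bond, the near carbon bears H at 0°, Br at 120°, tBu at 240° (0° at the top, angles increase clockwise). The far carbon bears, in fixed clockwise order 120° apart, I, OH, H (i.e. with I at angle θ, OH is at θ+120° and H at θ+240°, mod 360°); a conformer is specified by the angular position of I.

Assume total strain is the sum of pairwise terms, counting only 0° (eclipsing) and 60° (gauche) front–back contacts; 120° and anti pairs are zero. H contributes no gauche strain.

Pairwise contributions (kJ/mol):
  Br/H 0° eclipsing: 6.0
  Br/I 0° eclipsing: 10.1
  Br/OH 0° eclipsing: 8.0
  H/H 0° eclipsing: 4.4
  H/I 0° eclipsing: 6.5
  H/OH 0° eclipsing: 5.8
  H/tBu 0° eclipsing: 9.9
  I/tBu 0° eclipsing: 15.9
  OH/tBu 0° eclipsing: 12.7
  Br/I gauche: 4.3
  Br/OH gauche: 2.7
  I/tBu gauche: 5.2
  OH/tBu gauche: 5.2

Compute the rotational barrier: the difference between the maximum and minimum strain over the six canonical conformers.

19.8 kJ/mol

I at 0° (eclipsed): H–I eclipsed, Br–OH eclipsed, tBu–H eclipsed; 6.5 + 8.0 + 9.9 = 24.4 kJ/mol.
I at 60° (staggered): Br–I gauche, Br–OH gauche, tBu–OH gauche; 4.3 + 2.7 + 5.2 = 12.2 kJ/mol.
I at 120° (eclipsed): H–H eclipsed, Br–I eclipsed, tBu–OH eclipsed; 4.4 + 10.1 + 12.7 = 27.2 kJ/mol.
I at 180° (staggered): Br–I gauche, tBu–I gauche, tBu–OH gauche; 4.3 + 5.2 + 5.2 = 14.7 kJ/mol.
I at 240° (eclipsed): H–OH eclipsed, Br–H eclipsed, tBu–I eclipsed; 5.8 + 6.0 + 15.9 = 27.7 kJ/mol.
I at 300° (staggered): Br–OH gauche, tBu–I gauche; 2.7 + 5.2 = 7.9 kJ/mol.
Max at 240° (27.7 kJ/mol), min at 300° (7.9 kJ/mol); barrier = 19.8 kJ/mol.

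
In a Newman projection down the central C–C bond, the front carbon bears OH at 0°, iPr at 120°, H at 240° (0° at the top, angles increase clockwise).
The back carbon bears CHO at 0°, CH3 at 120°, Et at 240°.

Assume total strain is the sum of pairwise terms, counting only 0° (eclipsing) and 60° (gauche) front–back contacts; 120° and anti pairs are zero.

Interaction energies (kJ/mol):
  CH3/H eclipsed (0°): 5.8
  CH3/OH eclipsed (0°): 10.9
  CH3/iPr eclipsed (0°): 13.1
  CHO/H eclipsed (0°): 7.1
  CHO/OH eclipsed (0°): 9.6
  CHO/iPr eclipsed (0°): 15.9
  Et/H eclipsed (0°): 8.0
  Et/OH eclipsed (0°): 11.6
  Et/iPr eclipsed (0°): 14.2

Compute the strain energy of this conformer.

This conformer is eclipsed. OH at 0° is eclipsed with CHO at 0° (9.6); iPr at 120° is eclipsed with CH3 at 120° (13.1); H at 240° is eclipsed with Et at 240° (8.0). Total 30.7 kJ/mol.

30.7 kJ/mol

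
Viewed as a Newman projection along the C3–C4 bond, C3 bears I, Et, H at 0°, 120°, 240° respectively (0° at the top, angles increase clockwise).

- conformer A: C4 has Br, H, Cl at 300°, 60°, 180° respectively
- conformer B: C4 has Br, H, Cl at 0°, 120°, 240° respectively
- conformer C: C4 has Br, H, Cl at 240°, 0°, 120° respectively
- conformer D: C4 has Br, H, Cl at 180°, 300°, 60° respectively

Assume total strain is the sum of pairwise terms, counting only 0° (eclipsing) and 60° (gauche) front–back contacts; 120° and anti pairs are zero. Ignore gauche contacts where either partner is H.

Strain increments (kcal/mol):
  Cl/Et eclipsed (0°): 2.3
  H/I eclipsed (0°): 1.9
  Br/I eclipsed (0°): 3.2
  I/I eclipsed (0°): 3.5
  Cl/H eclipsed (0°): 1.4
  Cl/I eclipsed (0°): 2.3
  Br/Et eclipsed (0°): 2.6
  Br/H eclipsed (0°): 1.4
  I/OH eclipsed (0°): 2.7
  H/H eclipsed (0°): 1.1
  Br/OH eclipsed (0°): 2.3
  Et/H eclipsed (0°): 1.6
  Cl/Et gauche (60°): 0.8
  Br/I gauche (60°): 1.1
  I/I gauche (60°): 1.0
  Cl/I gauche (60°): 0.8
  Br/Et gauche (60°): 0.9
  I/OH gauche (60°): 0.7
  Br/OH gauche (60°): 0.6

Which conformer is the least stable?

B

A (staggered): I(0°)/Br(300°) gauche 1.1; Et(120°)/Cl(180°) gauche 0.8 → 1.9 kcal/mol.
B (eclipsed): I(0°)/Br(0°) eclipsed 3.2; Et(120°)/H(120°) eclipsed 1.6; H(240°)/Cl(240°) eclipsed 1.4 → 6.2 kcal/mol.
C (eclipsed): I(0°)/H(0°) eclipsed 1.9; Et(120°)/Cl(120°) eclipsed 2.3; H(240°)/Br(240°) eclipsed 1.4 → 5.6 kcal/mol.
D (staggered): I(0°)/Cl(60°) gauche 0.8; Et(120°)/Br(180°) gauche 0.9; Et(120°)/Cl(60°) gauche 0.8 → 2.5 kcal/mol.
B has the highest total (6.2 kcal/mol).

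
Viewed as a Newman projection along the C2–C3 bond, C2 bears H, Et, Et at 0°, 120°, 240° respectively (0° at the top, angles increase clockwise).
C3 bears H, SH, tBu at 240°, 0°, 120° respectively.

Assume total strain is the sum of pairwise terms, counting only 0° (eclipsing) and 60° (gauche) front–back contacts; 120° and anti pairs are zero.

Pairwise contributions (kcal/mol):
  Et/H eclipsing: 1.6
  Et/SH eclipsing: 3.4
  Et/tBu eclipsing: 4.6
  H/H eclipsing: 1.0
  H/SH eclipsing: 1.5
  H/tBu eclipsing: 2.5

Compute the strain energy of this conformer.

This conformer (eclipsed): H(0°)/SH(0°) eclipsed 1.5; Et(120°)/tBu(120°) eclipsed 4.6; Et(240°)/H(240°) eclipsed 1.6 → 7.7 kcal/mol.

7.7 kcal/mol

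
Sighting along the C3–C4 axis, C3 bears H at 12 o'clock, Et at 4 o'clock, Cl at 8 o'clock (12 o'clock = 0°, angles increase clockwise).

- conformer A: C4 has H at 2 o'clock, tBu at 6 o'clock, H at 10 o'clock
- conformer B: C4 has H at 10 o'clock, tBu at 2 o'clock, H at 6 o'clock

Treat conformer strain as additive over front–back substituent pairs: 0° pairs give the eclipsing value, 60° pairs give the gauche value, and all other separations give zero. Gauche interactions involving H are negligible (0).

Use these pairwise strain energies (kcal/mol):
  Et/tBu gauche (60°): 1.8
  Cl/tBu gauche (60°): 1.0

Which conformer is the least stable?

A (staggered): Et(120°)/tBu(180°) gauche 1.8; Cl(240°)/tBu(180°) gauche 1.0 → 2.8 kcal/mol.
B (staggered): Et(120°)/tBu(60°) gauche 1.8 → 1.8 kcal/mol.
A has the highest total (2.8 kcal/mol).

A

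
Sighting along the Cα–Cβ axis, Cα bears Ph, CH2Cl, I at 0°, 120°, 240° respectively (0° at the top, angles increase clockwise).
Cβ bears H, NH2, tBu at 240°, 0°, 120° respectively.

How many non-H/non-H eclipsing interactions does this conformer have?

Non-H eclipsing pairs: Ph(0°)/NH2(0°); CH2Cl(120°)/tBu(120°) — 2 interactions.

2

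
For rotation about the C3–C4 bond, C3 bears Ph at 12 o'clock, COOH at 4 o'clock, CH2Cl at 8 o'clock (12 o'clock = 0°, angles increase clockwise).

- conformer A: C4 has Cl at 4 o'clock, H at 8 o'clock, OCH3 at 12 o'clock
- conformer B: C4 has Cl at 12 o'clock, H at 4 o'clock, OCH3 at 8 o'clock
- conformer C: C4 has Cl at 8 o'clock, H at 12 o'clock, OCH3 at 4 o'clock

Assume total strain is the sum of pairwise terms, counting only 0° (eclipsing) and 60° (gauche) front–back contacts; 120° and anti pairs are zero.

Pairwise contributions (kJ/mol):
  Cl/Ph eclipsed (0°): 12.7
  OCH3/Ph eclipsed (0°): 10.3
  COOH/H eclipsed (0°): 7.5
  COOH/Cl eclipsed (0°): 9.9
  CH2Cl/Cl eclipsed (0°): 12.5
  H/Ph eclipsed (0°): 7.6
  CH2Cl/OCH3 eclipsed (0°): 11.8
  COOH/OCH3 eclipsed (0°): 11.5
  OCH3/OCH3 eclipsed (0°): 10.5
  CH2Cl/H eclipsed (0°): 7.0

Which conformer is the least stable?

B

A (eclipsed): Ph(0°)/OCH3(0°) eclipsed 10.3; COOH(120°)/Cl(120°) eclipsed 9.9; CH2Cl(240°)/H(240°) eclipsed 7.0 → 27.2 kJ/mol.
B (eclipsed): Ph(0°)/Cl(0°) eclipsed 12.7; COOH(120°)/H(120°) eclipsed 7.5; CH2Cl(240°)/OCH3(240°) eclipsed 11.8 → 32.0 kJ/mol.
C (eclipsed): Ph(0°)/H(0°) eclipsed 7.6; COOH(120°)/OCH3(120°) eclipsed 11.5; CH2Cl(240°)/Cl(240°) eclipsed 12.5 → 31.6 kJ/mol.
B has the highest total (32.0 kJ/mol).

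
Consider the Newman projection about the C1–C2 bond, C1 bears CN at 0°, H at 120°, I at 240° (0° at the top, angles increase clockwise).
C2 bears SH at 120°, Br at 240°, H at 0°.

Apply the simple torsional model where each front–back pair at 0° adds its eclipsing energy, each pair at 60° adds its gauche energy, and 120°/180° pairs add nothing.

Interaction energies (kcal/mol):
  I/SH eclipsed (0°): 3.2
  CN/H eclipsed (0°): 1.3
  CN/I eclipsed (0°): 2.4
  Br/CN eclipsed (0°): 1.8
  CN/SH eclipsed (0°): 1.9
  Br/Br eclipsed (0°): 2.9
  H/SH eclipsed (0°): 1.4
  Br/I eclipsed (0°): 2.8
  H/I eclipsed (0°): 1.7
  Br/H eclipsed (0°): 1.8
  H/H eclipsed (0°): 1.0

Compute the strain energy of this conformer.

5.5 kcal/mol

This conformer (eclipsed): CN–H eclipsed, H–SH eclipsed, I–Br eclipsed; 1.3 + 1.4 + 2.8 = 5.5 kcal/mol.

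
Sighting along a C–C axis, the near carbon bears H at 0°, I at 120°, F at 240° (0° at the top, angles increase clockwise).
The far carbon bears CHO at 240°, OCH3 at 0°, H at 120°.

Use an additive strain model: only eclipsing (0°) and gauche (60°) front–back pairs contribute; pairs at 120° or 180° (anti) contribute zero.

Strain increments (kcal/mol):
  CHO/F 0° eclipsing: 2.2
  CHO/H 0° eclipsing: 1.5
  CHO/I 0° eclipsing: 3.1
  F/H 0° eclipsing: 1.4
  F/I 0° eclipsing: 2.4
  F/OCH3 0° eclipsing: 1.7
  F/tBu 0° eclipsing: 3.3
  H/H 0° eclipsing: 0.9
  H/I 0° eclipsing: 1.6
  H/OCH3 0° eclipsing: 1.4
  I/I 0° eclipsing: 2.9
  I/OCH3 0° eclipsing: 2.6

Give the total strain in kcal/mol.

5.2 kcal/mol

This conformer is eclipsed. H at 0° is eclipsed with OCH3 at 0° (1.4); I at 120° is eclipsed with H at 120° (1.6); F at 240° is eclipsed with CHO at 240° (2.2). Total 5.2 kcal/mol.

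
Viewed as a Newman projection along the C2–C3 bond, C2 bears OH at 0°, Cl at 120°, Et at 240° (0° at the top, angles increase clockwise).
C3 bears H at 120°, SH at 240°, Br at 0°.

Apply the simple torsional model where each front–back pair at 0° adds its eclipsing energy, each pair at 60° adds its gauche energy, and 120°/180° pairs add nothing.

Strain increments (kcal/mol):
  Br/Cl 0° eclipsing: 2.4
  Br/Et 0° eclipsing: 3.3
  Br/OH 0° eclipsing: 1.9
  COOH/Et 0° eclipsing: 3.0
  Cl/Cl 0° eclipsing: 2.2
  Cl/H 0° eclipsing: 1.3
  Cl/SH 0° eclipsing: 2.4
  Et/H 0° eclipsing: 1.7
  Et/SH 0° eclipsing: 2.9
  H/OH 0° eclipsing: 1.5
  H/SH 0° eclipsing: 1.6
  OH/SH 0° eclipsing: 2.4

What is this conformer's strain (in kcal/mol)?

This conformer is eclipsed. OH at 0° is eclipsed with Br at 0° (1.9); Cl at 120° is eclipsed with H at 120° (1.3); Et at 240° is eclipsed with SH at 240° (2.9). Total 6.1 kcal/mol.

6.1 kcal/mol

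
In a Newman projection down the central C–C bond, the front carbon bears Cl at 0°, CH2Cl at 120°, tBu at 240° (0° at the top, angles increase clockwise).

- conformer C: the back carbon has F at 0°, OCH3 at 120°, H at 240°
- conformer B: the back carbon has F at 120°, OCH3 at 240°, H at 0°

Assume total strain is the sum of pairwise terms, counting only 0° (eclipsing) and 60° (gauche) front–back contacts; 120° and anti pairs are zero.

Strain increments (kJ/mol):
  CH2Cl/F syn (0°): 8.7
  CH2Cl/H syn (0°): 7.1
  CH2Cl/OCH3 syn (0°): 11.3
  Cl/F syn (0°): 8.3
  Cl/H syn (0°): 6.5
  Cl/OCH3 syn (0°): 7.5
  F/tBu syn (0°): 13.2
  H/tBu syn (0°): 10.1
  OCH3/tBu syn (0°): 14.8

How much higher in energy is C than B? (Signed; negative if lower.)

C (eclipsed): Cl–F eclipsed, CH2Cl–OCH3 eclipsed, tBu–H eclipsed; 8.3 + 11.3 + 10.1 = 29.7 kJ/mol.
B (eclipsed): Cl–H eclipsed, CH2Cl–F eclipsed, tBu–OCH3 eclipsed; 6.5 + 8.7 + 14.8 = 30.0 kJ/mol.
E(C) − E(B) = 29.7 − 30.0 = -0.3 kJ/mol.

-0.3 kJ/mol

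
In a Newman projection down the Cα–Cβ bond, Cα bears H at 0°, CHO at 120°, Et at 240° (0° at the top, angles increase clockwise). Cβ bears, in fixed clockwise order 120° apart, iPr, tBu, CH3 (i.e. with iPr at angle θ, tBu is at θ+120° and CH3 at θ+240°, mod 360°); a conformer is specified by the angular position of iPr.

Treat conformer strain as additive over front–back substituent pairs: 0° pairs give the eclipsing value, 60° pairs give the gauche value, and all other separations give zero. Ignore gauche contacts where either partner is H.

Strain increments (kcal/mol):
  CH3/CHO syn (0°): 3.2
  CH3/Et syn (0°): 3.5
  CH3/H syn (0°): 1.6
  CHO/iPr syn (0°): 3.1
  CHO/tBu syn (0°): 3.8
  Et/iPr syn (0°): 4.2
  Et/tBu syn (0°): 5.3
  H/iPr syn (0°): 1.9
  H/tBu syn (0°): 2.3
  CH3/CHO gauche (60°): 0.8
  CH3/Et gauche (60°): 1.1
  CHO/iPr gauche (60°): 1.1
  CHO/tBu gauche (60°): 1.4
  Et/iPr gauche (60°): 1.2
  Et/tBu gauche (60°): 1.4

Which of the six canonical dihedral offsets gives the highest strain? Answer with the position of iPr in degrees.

iPr at 0° (eclipsed): H(0°)/iPr(0°) eclipsed 1.9; CHO(120°)/tBu(120°) eclipsed 3.8; Et(240°)/CH3(240°) eclipsed 3.5 → 9.2 kcal/mol.
iPr at 60° (staggered): CHO(120°)/iPr(60°) gauche 1.1; CHO(120°)/tBu(180°) gauche 1.4; Et(240°)/tBu(180°) gauche 1.4; Et(240°)/CH3(300°) gauche 1.1 → 5.0 kcal/mol.
iPr at 120° (eclipsed): H(0°)/CH3(0°) eclipsed 1.6; CHO(120°)/iPr(120°) eclipsed 3.1; Et(240°)/tBu(240°) eclipsed 5.3 → 10.0 kcal/mol.
iPr at 180° (staggered): CHO(120°)/iPr(180°) gauche 1.1; CHO(120°)/CH3(60°) gauche 0.8; Et(240°)/iPr(180°) gauche 1.2; Et(240°)/tBu(300°) gauche 1.4 → 4.5 kcal/mol.
iPr at 240° (eclipsed): H(0°)/tBu(0°) eclipsed 2.3; CHO(120°)/CH3(120°) eclipsed 3.2; Et(240°)/iPr(240°) eclipsed 4.2 → 9.7 kcal/mol.
iPr at 300° (staggered): CHO(120°)/tBu(60°) gauche 1.4; CHO(120°)/CH3(180°) gauche 0.8; Et(240°)/iPr(300°) gauche 1.2; Et(240°)/CH3(180°) gauche 1.1 → 4.5 kcal/mol.
The maximum (10.0 kcal/mol) occurs with iPr at 120°.

120°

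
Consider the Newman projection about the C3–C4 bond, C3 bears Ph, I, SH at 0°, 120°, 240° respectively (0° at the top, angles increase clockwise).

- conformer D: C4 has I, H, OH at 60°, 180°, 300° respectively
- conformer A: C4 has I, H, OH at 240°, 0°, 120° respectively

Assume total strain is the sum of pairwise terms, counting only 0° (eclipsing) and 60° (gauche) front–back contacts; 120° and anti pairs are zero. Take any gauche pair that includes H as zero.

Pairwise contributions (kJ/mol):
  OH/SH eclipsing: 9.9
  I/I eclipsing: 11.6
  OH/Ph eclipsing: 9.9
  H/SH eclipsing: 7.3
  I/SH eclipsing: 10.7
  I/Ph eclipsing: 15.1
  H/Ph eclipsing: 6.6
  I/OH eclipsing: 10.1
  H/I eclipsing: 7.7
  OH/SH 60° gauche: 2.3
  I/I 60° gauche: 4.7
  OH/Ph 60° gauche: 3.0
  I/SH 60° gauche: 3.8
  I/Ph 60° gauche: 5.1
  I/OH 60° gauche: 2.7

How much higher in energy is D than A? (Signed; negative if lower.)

D is staggered. Ph at 0° is gauche with I at 60° (5.1); Ph at 0° is gauche with OH at 300° (3.0); I at 120° is gauche with I at 60° (4.7); SH at 240° is gauche with OH at 300° (2.3). Total 15.1 kJ/mol.
A is eclipsed. Ph at 0° is eclipsed with H at 0° (6.6); I at 120° is eclipsed with OH at 120° (10.1); SH at 240° is eclipsed with I at 240° (10.7). Total 27.4 kJ/mol.
E(D) − E(A) = 15.1 − 27.4 = -12.3 kJ/mol.

-12.3 kJ/mol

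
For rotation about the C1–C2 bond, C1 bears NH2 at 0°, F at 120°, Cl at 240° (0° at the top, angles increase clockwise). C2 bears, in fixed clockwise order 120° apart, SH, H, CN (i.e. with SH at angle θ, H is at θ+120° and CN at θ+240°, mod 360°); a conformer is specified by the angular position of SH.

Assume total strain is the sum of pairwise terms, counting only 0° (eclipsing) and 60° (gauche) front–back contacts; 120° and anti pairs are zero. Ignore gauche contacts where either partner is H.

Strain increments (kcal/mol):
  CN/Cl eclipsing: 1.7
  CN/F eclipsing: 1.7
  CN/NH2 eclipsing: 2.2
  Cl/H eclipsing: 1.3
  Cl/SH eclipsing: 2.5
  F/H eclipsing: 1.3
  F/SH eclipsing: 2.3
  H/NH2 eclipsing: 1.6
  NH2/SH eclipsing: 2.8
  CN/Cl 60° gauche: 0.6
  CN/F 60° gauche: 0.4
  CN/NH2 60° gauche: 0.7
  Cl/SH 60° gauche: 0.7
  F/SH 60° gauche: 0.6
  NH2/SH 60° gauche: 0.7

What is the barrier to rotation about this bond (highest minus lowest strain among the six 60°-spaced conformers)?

3.4 kcal/mol

SH at 0° (eclipsed): NH2–SH eclipsed, F–H eclipsed, Cl–CN eclipsed; 2.8 + 1.3 + 1.7 = 5.8 kcal/mol.
SH at 60° (staggered): NH2–SH gauche, NH2–CN gauche, F–SH gauche, Cl–CN gauche; 0.7 + 0.7 + 0.6 + 0.6 = 2.6 kcal/mol.
SH at 120° (eclipsed): NH2–CN eclipsed, F–SH eclipsed, Cl–H eclipsed; 2.2 + 2.3 + 1.3 = 5.8 kcal/mol.
SH at 180° (staggered): NH2–CN gauche, F–SH gauche, F–CN gauche, Cl–SH gauche; 0.7 + 0.6 + 0.4 + 0.7 = 2.4 kcal/mol.
SH at 240° (eclipsed): NH2–H eclipsed, F–CN eclipsed, Cl–SH eclipsed; 1.6 + 1.7 + 2.5 = 5.8 kcal/mol.
SH at 300° (staggered): NH2–SH gauche, F–CN gauche, Cl–SH gauche, Cl–CN gauche; 0.7 + 0.4 + 0.7 + 0.6 = 2.4 kcal/mol.
Max at 0° (5.8 kcal/mol), min at 180° (2.4 kcal/mol); barrier = 3.4 kcal/mol.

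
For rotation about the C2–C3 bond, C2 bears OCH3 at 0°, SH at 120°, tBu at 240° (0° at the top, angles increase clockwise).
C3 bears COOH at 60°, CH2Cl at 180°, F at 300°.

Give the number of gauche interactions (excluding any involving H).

6

Non-H gauche pairs: OCH3(0°)/COOH(60°); OCH3(0°)/F(300°); SH(120°)/COOH(60°); SH(120°)/CH2Cl(180°); tBu(240°)/CH2Cl(180°); tBu(240°)/F(300°) — 6 interactions.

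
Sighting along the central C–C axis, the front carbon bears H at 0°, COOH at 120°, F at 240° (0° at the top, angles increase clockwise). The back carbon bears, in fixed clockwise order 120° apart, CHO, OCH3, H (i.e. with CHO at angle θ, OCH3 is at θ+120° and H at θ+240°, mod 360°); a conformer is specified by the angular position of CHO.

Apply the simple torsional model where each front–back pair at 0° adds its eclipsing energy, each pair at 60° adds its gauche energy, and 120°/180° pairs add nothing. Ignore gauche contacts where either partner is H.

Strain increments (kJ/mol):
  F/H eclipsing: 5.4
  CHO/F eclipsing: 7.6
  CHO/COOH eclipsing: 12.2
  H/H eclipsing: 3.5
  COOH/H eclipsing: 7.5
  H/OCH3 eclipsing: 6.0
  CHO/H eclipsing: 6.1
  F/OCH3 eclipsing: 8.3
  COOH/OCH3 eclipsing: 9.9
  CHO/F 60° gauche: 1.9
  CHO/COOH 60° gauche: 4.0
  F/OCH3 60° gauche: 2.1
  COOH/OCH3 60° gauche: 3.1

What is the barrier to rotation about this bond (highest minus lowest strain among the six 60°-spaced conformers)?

19.0 kJ/mol

CHO at 0° is eclipsed. H at 0° is eclipsed with CHO at 0° (6.1); COOH at 120° is eclipsed with OCH3 at 120° (9.9); F at 240° is eclipsed with H at 240° (5.4). Total 21.4 kJ/mol.
CHO at 60° is staggered. COOH at 120° is gauche with CHO at 60° (4.0); COOH at 120° is gauche with OCH3 at 180° (3.1); F at 240° is gauche with OCH3 at 180° (2.1). Total 9.2 kJ/mol.
CHO at 120° is eclipsed. H at 0° is eclipsed with H at 0° (3.5); COOH at 120° is eclipsed with CHO at 120° (12.2); F at 240° is eclipsed with OCH3 at 240° (8.3). Total 24.0 kJ/mol.
CHO at 180° is staggered. COOH at 120° is gauche with CHO at 180° (4.0); F at 240° is gauche with CHO at 180° (1.9); F at 240° is gauche with OCH3 at 300° (2.1). Total 8.0 kJ/mol.
CHO at 240° is eclipsed. H at 0° is eclipsed with OCH3 at 0° (6.0); COOH at 120° is eclipsed with H at 120° (7.5); F at 240° is eclipsed with CHO at 240° (7.6). Total 21.1 kJ/mol.
CHO at 300° is staggered. COOH at 120° is gauche with OCH3 at 60° (3.1); F at 240° is gauche with CHO at 300° (1.9). Total 5.0 kJ/mol.
Max at 120° (24.0 kJ/mol), min at 300° (5.0 kJ/mol); barrier = 19.0 kJ/mol.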